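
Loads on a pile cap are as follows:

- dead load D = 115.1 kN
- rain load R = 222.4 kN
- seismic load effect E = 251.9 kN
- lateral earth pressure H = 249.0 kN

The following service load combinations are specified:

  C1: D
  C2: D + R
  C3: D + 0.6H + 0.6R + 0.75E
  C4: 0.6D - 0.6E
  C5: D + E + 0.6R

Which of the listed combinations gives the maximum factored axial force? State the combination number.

Combination 3

C1: 1.0(115.1) = 115.10
C2: 1.0(115.1) + 1.0(222.4) = 115.10 + 222.40 = 337.50
C3: 1.0(115.1) + 0.6(249.0) + 0.6(222.4) + 0.75(251.9) = 115.10 + 149.40 + 133.44 + 188.93 = 586.87
C4: 0.6(115.1) - 0.6(251.9) = 69.06 - 151.14 = -82.08
C5: 1.0(115.1) + 1.0(251.9) + 0.6(222.4) = 115.10 + 251.90 + 133.44 = 500.44
The largest value is 586.87 kN from combination 3.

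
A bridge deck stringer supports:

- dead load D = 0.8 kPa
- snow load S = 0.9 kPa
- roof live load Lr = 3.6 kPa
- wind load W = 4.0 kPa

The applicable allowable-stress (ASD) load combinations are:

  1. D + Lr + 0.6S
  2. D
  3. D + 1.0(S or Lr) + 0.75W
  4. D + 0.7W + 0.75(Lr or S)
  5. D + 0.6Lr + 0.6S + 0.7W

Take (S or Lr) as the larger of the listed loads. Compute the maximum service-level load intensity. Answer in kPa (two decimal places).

7.40 kPa

(S or Lr) → Lr = 3.6 kPa; (Lr or S) → Lr = 3.6 kPa.
1. 1.0(0.8) + 1.0(3.6) + 0.6(0.9) = 4.94
2. 1.0(0.8) = 0.80
3. 1.0(0.8) + 1.0(3.6) + 0.75(4.0) = 7.40
4. 1.0(0.8) + 0.7(4.0) + 0.75(3.6) = 6.30
5. 1.0(0.8) + 0.6(3.6) + 0.6(0.9) + 0.7(4.0) = 6.30
The controlling combination is 3, giving 7.40 kPa.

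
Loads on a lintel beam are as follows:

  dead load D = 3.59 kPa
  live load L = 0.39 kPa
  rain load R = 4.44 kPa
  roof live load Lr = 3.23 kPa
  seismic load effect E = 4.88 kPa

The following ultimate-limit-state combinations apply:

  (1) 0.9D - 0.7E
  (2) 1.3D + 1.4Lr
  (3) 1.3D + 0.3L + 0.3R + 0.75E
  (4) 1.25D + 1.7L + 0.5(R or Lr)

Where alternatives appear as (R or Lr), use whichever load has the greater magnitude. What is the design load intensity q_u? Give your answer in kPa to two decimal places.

9.78 kPa

(R or Lr) → R = 4.44 kPa.
(1) 0.9(3.59) - 0.7(4.88) = -0.19
(2) 1.3(3.59) + 1.4(3.23) = 9.19
(3) 1.3(3.59) + 0.3(0.39) + 0.3(4.44) + 0.75(4.88) = 9.78
(4) 1.25(3.59) + 1.7(0.39) + 0.5(4.44) = 7.37
Maximum is from combination 3.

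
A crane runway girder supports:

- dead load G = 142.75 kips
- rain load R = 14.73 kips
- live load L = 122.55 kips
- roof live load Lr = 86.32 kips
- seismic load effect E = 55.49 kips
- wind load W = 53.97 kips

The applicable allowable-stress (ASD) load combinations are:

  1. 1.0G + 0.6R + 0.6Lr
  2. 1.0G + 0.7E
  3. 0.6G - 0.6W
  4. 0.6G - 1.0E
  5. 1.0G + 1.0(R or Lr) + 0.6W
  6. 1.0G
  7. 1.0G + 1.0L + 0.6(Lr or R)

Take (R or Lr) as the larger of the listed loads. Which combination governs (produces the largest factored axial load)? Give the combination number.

Combination 7

(R or Lr) → Lr = 86.32 kips; (Lr or R) → Lr = 86.32 kips.
1. 1.0(142.75) + 0.6(14.73) + 0.6(86.32) = 142.75 + 8.84 + 51.79 = 203.38
2. 1.0(142.75) + 0.7(55.49) = 142.75 + 38.84 = 181.59
3. 0.6(142.75) - 0.6(53.97) = 85.65 - 32.38 = 53.27
4. 0.6(142.75) - 1.0(55.49) = 85.65 - 55.49 = 30.16
5. 1.0(142.75) + 1.0(86.32) + 0.6(53.97) = 142.75 + 86.32 + 32.38 = 261.45
6. 1.0(142.75) = 142.75
7. 1.0(142.75) + 1.0(122.55) + 0.6(86.32) = 142.75 + 122.55 + 51.79 = 317.09
The largest value is 317.09 kips from combination 7.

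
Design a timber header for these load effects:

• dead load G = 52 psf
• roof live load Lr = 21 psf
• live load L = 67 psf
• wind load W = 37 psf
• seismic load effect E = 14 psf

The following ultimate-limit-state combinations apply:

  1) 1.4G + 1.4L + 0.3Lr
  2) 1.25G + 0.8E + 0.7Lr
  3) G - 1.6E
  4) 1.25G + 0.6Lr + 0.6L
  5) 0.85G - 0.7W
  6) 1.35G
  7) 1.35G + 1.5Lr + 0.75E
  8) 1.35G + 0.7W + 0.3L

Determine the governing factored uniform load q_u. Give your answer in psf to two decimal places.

172.90 psf

1) 1.4(52) + 1.4(67) + 0.3(21) = 72.80 + 93.80 + 6.30 = 172.90
2) 1.25(52) + 0.8(14) + 0.7(21) = 65.00 + 11.20 + 14.70 = 90.90
3) 1.0(52) - 1.6(14) = 52.00 - 22.40 = 29.60
4) 1.25(52) + 0.6(21) + 0.6(67) = 65.00 + 12.60 + 40.20 = 117.80
5) 0.85(52) - 0.7(37) = 44.20 - 25.90 = 18.30
6) 1.35(52) = 70.20
7) 1.35(52) + 1.5(21) + 0.75(14) = 70.20 + 31.50 + 10.50 = 112.20
8) 1.35(52) + 0.7(37) + 0.3(67) = 70.20 + 25.90 + 20.10 = 116.20
The controlling combination is 1, giving 172.90 psf.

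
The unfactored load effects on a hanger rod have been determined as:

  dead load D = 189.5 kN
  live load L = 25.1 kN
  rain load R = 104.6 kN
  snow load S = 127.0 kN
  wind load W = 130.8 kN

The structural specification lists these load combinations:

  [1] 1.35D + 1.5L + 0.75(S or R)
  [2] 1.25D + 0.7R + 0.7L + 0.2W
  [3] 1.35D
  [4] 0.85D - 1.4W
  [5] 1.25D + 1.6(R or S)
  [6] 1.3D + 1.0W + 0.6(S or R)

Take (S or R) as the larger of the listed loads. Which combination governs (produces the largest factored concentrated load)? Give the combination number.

(S or R) → S = 127.0 kN; (R or S) → S = 127.0 kN.
[1] 1.35(189.5) + 1.5(25.1) + 0.75(127.0) = 388.73
[2] 1.25(189.5) + 0.7(104.6) + 0.7(25.1) + 0.2(130.8) = 353.83
[3] 1.35(189.5) = 255.83
[4] 0.85(189.5) - 1.4(130.8) = -22.05
[5] 1.25(189.5) + 1.6(127.0) = 440.08
[6] 1.3(189.5) + 1.0(130.8) + 0.6(127.0) = 453.35
The largest value is 453.35 kN from combination 6.

Combination 6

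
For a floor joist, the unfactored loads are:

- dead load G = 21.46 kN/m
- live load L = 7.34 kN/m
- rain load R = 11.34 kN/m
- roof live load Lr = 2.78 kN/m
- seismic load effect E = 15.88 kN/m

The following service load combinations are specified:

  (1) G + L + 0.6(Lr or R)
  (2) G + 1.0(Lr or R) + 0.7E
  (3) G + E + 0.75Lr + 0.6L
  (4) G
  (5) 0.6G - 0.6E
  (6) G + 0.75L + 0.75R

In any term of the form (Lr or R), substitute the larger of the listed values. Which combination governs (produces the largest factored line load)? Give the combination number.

(Lr or R) → R = 11.34 kN/m.
(1) 1.0(21.46) + 1.0(7.34) + 0.6(11.34) = 35.60
(2) 1.0(21.46) + 1.0(11.34) + 0.7(15.88) = 43.92
(3) 1.0(21.46) + 1.0(15.88) + 0.75(2.78) + 0.6(7.34) = 43.83
(4) 1.0(21.46) = 21.46
(5) 0.6(21.46) - 0.6(15.88) = 3.35
(6) 1.0(21.46) + 0.75(7.34) + 0.75(11.34) = 35.47
The largest value is 43.92 kN/m from combination 2.

Combination 2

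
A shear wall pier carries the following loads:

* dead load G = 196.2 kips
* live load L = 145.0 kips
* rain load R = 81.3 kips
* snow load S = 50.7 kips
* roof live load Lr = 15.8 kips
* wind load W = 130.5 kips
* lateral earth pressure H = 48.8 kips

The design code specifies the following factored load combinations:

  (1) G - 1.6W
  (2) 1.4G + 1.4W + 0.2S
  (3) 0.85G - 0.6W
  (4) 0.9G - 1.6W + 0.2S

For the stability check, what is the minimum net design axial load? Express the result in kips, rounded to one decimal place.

-22.1 kips

(1) 1.0(196.2) - 1.6(130.5) = -12.6
(2) 1.4(196.2) + 1.4(130.5) + 0.2(50.7) = 467.5
(3) 0.85(196.2) - 0.6(130.5) = 88.5
(4) 0.9(196.2) - 1.6(130.5) + 0.2(50.7) = -22.1
Combination 4 gives the minimum: -22.1 kips.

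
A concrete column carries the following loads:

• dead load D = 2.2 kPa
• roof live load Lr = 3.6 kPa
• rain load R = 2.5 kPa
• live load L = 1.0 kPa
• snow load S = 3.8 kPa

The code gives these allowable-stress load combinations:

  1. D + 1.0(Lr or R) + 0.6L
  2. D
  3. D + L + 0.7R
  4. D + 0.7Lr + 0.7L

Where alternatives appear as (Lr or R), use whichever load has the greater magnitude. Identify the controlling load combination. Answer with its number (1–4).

Combination 1

(Lr or R) → Lr = 3.6 kPa.
1. 1.0(2.2) + 1.0(3.6) + 0.6(1.0) = 2.20 + 3.60 + 0.60 = 6.40
2. 1.0(2.2) = 2.20
3. 1.0(2.2) + 1.0(1.0) + 0.7(2.5) = 2.20 + 1.00 + 1.75 = 4.95
4. 1.0(2.2) + 0.7(3.6) + 0.7(1.0) = 2.20 + 2.52 + 0.70 = 5.42
The largest value is 6.40 kPa from combination 1.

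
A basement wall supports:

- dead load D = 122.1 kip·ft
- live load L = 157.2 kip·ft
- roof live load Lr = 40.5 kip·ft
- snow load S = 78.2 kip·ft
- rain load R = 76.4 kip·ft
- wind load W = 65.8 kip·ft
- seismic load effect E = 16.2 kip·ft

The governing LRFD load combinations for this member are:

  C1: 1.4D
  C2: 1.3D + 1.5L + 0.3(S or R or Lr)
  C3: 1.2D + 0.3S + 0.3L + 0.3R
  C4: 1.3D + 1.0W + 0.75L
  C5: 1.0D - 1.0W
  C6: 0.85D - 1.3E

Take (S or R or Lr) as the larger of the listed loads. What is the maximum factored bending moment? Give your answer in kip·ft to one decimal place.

418.0 kip·ft

(S or R or Lr) → S = 78.2 kip·ft.
C1: 1.4(122.1) = 170.9
C2: 1.3(122.1) + 1.5(157.2) + 0.3(78.2) = 158.7 + 235.8 + 23.5 = 418.0
C3: 1.2(122.1) + 0.3(78.2) + 0.3(157.2) + 0.3(76.4) = 146.5 + 23.5 + 47.2 + 22.9 = 240.1
C4: 1.3(122.1) + 1.0(65.8) + 0.75(157.2) = 158.7 + 65.8 + 117.9 = 342.4
C5: 1.0(122.1) - 1.0(65.8) = 122.1 - 65.8 = 56.3
C6: 0.85(122.1) - 1.3(16.2) = 103.8 - 21.1 = 82.7
The controlling combination is 2, giving 418.0 kip·ft.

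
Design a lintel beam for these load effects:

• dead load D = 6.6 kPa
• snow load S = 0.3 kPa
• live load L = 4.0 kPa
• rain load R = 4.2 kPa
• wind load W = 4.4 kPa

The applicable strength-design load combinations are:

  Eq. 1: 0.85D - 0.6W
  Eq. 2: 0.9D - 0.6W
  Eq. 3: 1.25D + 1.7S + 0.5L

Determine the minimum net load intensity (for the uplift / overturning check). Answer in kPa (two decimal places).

2.97 kPa

Eq. 1: 0.85(6.6) - 0.6(4.4) = 2.97
Eq. 2: 0.9(6.6) - 0.6(4.4) = 3.30
Eq. 3: 1.25(6.6) + 1.7(0.3) + 0.5(4.0) = 10.76
Combination 1 gives the minimum: 2.97 kPa.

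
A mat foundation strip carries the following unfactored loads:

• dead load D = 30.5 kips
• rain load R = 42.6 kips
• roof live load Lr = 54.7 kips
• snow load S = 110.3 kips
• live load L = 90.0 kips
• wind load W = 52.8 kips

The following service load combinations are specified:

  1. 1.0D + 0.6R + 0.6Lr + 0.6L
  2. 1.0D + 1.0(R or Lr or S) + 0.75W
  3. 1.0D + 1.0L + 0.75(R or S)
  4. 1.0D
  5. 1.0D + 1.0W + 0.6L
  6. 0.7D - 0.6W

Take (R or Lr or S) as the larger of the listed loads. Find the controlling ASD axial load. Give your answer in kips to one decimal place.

203.2 kips

(R or Lr or S) → S = 110.3 kips; (R or S) → S = 110.3 kips.
1. 1.0(30.5) + 0.6(42.6) + 0.6(54.7) + 0.6(90.0) = 30.5 + 25.6 + 32.8 + 54.0 = 142.9
2. 1.0(30.5) + 1.0(110.3) + 0.75(52.8) = 30.5 + 110.3 + 39.6 = 180.4
3. 1.0(30.5) + 1.0(90.0) + 0.75(110.3) = 30.5 + 90.0 + 82.7 = 203.2
4. 1.0(30.5) = 30.5
5. 1.0(30.5) + 1.0(52.8) + 0.6(90.0) = 30.5 + 52.8 + 54.0 = 137.3
6. 0.7(30.5) - 0.6(52.8) = 21.4 - 31.7 = -10.3
Combination 3 governs: P = 203.2 kips.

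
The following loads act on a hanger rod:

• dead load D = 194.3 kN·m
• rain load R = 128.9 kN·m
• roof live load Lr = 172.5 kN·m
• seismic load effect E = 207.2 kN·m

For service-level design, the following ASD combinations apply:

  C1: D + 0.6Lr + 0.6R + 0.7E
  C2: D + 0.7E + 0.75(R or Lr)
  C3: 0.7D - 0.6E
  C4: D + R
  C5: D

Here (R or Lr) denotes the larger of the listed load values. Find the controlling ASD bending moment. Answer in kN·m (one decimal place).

520.2 kN·m

(R or Lr) → Lr = 172.5 kN·m.
C1: 1.0(194.3) + 0.6(172.5) + 0.6(128.9) + 0.7(207.2) = 520.2
C2: 1.0(194.3) + 0.7(207.2) + 0.75(172.5) = 194.3 + 145.0 + 129.4 = 468.7
C3: 0.7(194.3) - 0.6(207.2) = 136.0 - 124.3 = 11.7
C4: 1.0(194.3) + 1.0(128.9) = 194.3 + 128.9 = 323.2
C5: 1.0(194.3) = 194.3
Maximum is from combination 1.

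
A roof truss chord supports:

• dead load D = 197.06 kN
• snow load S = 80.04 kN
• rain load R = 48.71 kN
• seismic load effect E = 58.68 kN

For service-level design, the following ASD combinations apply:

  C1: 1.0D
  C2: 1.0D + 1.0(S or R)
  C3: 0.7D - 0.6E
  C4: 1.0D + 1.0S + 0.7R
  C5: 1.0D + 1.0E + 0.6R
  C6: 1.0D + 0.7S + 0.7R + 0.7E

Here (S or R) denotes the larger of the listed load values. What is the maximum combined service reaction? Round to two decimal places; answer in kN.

(S or R) → S = 80.04 kN.
C1: 1.0(197.06) = 197.06
C2: 1.0(197.06) + 1.0(80.04) = 197.06 + 80.04 = 277.10
C3: 0.7(197.06) - 0.6(58.68) = 137.94 - 35.21 = 102.73
C4: 1.0(197.06) + 1.0(80.04) + 0.7(48.71) = 197.06 + 80.04 + 34.10 = 311.20
C5: 1.0(197.06) + 1.0(58.68) + 0.6(48.71) = 197.06 + 58.68 + 29.23 = 284.97
C6: 1.0(197.06) + 0.7(80.04) + 0.7(48.71) + 0.7(58.68) = 328.26
Maximum is from combination 6.

328.26 kN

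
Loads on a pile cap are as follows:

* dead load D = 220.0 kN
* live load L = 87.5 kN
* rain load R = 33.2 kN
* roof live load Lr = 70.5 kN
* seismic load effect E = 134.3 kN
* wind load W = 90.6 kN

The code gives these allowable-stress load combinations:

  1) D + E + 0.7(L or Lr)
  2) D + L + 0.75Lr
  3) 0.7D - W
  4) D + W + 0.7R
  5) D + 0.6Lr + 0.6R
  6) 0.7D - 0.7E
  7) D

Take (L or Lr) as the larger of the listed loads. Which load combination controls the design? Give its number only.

Combination 1

(L or Lr) → L = 87.5 kN.
1) 1.0(220.0) + 1.0(134.3) + 0.7(87.5) = 220.00 + 134.30 + 61.25 = 415.55
2) 1.0(220.0) + 1.0(87.5) + 0.75(70.5) = 220.00 + 87.50 + 52.88 = 360.38
3) 0.7(220.0) - 1.0(90.6) = 154.00 - 90.60 = 63.40
4) 1.0(220.0) + 1.0(90.6) + 0.7(33.2) = 220.00 + 90.60 + 23.24 = 333.84
5) 1.0(220.0) + 0.6(70.5) + 0.6(33.2) = 220.00 + 42.30 + 19.92 = 282.22
6) 0.7(220.0) - 0.7(134.3) = 154.00 - 94.01 = 59.99
7) 1.0(220.0) = 220.00
The largest value is 415.55 kN from combination 1.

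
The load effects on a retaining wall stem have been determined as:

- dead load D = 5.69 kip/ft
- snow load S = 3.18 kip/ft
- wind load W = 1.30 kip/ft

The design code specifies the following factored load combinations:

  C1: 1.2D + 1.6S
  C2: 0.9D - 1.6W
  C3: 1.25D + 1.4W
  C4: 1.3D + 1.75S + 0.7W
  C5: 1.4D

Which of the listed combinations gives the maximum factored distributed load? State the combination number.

C1: 1.2(5.69) + 1.6(3.18) = 6.83 + 5.09 = 11.92
C2: 0.9(5.69) - 1.6(1.30) = 5.12 - 2.08 = 3.04
C3: 1.25(5.69) + 1.4(1.30) = 7.11 + 1.82 = 8.93
C4: 1.3(5.69) + 1.75(3.18) + 0.7(1.30) = 13.87
C5: 1.4(5.69) = 7.97
The largest value is 13.87 kip/ft from combination 4.

Combination 4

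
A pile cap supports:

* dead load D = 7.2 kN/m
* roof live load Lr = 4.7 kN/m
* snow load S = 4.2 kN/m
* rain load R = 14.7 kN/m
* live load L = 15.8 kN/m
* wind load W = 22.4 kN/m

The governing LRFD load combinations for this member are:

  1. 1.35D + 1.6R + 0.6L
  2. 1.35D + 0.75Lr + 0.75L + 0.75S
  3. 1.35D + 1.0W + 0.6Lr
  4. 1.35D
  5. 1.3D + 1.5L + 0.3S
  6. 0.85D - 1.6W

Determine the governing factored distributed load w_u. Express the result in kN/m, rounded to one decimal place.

1. 1.35(7.2) + 1.6(14.7) + 0.6(15.8) = 9.7 + 23.5 + 9.5 = 42.7
2. 1.35(7.2) + 0.75(4.7) + 0.75(15.8) + 0.75(4.2) = 28.2
3. 1.35(7.2) + 1.0(22.4) + 0.6(4.7) = 9.7 + 22.4 + 2.8 = 34.9
4. 1.35(7.2) = 9.7
5. 1.3(7.2) + 1.5(15.8) + 0.3(4.2) = 34.3
6. 0.85(7.2) - 1.6(22.4) = 6.1 - 35.8 = -29.7
The controlling combination is 1, giving 42.7 kN/m.

42.7 kN/m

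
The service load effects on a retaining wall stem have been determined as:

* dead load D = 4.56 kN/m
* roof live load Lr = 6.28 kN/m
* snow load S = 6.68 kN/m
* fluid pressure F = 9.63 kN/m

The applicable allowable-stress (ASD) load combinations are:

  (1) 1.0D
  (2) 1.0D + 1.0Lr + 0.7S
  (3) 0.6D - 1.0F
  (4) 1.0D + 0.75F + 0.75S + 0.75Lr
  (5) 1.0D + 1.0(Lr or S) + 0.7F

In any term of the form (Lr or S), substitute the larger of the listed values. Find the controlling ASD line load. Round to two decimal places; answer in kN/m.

(Lr or S) → S = 6.68 kN/m.
(1) 1.0(4.56) = 4.56
(2) 1.0(4.56) + 1.0(6.28) + 0.7(6.68) = 4.56 + 6.28 + 4.68 = 15.52
(3) 0.6(4.56) - 1.0(9.63) = 2.74 - 9.63 = -6.89
(4) 1.0(4.56) + 0.75(9.63) + 0.75(6.68) + 0.75(6.28) = 4.56 + 7.22 + 5.01 + 4.71 = 21.50
(5) 1.0(4.56) + 1.0(6.68) + 0.7(9.63) = 4.56 + 6.68 + 6.74 = 17.98
Combination 4 governs: w = 21.50 kN/m.

21.50 kN/m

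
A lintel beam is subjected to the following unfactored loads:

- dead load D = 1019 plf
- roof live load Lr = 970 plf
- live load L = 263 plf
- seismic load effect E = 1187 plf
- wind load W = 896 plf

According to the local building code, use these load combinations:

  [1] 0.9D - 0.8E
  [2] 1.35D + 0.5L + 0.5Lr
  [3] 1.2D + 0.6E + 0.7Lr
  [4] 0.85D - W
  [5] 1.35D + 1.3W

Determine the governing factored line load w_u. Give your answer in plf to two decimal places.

2614.00 plf

[1] 0.9(1019) - 0.8(1187) = -32.50
[2] 1.35(1019) + 0.5(263) + 0.5(970) = 1992.15
[3] 1.2(1019) + 0.6(1187) + 0.7(970) = 2614.00
[4] 0.85(1019) - 1.0(896) = -29.85
[5] 1.35(1019) + 1.3(896) = 2540.45
The controlling combination is 3, giving 2614.00 plf.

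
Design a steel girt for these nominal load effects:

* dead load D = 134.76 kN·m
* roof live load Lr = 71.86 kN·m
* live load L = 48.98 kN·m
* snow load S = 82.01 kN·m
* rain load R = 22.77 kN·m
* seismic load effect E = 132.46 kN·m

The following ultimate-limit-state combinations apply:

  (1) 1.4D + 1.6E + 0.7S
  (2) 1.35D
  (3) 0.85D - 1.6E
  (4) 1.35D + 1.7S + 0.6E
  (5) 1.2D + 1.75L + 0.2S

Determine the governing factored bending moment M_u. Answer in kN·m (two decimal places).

458.01 kN·m

(1) 1.4(134.76) + 1.6(132.46) + 0.7(82.01) = 458.01
(2) 1.35(134.76) = 181.93
(3) 0.85(134.76) - 1.6(132.46) = -97.39
(4) 1.35(134.76) + 1.7(82.01) + 0.6(132.46) = 400.82
(5) 1.2(134.76) + 1.75(48.98) + 0.2(82.01) = 263.83
The controlling combination is 1, giving 458.01 kN·m.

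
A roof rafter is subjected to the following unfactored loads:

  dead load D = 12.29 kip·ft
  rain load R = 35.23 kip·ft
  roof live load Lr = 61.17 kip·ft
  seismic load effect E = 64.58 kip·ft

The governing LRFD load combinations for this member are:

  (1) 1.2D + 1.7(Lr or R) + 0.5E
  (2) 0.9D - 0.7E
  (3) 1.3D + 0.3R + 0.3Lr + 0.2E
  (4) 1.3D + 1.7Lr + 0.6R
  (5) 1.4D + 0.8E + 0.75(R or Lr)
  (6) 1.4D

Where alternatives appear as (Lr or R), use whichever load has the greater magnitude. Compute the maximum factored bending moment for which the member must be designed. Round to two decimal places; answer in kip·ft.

(Lr or R) → Lr = 61.17 kip·ft; (R or Lr) → Lr = 61.17 kip·ft.
(1) 1.2(12.29) + 1.7(61.17) + 0.5(64.58) = 14.75 + 103.99 + 32.29 = 151.03
(2) 0.9(12.29) - 0.7(64.58) = 11.06 - 45.21 = -34.15
(3) 1.3(12.29) + 0.3(35.23) + 0.3(61.17) + 0.2(64.58) = 57.81
(4) 1.3(12.29) + 1.7(61.17) + 0.6(35.23) = 141.10
(5) 1.4(12.29) + 0.8(64.58) + 0.75(61.17) = 17.21 + 51.66 + 45.88 = 114.75
(6) 1.4(12.29) = 17.21
Combination 1 governs: M_u = 151.03 kip·ft.

151.03 kip·ft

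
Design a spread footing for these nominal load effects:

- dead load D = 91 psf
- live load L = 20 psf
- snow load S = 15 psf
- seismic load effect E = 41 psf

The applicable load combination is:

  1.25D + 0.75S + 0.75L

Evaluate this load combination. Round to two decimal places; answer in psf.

140.00 psf

1.25(91) + 0.75(15) + 0.75(20) = 113.75 + 11.25 + 15.00 = 140.00
q_u = 140.00 psf.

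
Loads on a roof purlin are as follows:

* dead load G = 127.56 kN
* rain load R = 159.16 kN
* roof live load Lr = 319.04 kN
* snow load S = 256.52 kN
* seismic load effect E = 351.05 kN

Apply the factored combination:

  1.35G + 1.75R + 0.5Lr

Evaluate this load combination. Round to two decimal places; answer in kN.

1.35(127.56) + 1.75(159.16) + 0.5(319.04) = 610.26
N_u = 610.26 kN.

610.26 kN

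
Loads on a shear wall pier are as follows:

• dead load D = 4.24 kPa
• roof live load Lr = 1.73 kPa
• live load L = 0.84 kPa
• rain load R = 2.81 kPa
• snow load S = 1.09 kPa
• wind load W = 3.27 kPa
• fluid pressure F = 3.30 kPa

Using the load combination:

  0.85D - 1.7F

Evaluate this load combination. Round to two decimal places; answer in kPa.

0.85(4.24) - 1.7(3.30) = -2.01
q_u = -2.01 kPa.

-2.01 kPa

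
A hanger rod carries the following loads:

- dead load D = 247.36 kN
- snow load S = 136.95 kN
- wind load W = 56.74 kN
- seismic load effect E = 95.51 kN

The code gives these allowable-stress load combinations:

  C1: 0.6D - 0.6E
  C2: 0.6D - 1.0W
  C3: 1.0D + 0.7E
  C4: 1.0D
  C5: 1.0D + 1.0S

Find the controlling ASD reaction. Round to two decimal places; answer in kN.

C1: 0.6(247.36) - 0.6(95.51) = 148.42 - 57.31 = 91.11
C2: 0.6(247.36) - 1.0(56.74) = 148.42 - 56.74 = 91.68
C3: 1.0(247.36) + 0.7(95.51) = 247.36 + 66.86 = 314.22
C4: 1.0(247.36) = 247.36
C5: 1.0(247.36) + 1.0(136.95) = 247.36 + 136.95 = 384.31
The controlling combination is 5, giving 384.31 kN.

384.31 kN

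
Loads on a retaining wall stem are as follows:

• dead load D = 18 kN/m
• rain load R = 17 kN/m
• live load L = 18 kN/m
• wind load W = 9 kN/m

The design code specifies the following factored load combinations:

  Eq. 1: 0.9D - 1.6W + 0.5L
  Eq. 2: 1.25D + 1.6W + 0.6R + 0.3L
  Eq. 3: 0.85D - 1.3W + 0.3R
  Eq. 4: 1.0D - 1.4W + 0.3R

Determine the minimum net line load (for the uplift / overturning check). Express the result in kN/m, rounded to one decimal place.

Eq. 1: 0.9(18) - 1.6(9) + 0.5(18) = 10.8
Eq. 2: 1.25(18) + 1.6(9) + 0.6(17) + 0.3(18) = 52.5
Eq. 3: 0.85(18) - 1.3(9) + 0.3(17) = 8.7
Eq. 4: 1.0(18) - 1.4(9) + 0.3(17) = 10.5
Combination 3 gives the minimum: 8.7 kN/m.

8.7 kN/m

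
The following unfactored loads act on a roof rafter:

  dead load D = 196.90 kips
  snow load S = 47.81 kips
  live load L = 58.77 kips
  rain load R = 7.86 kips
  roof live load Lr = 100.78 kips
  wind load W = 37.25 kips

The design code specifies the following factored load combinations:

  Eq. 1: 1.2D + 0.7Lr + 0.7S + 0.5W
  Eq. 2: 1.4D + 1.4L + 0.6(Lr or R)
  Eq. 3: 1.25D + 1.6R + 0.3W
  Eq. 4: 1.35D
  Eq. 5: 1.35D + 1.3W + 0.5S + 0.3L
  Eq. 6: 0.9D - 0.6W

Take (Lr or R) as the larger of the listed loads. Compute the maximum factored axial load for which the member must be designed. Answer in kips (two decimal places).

418.41 kips

(Lr or R) → Lr = 100.78 kips.
Eq. 1: 1.2(196.90) + 0.7(100.78) + 0.7(47.81) + 0.5(37.25) = 358.92
Eq. 2: 1.4(196.90) + 1.4(58.77) + 0.6(100.78) = 275.66 + 82.28 + 60.47 = 418.41
Eq. 3: 1.25(196.90) + 1.6(7.86) + 0.3(37.25) = 269.88
Eq. 4: 1.35(196.90) = 265.82
Eq. 5: 1.35(196.90) + 1.3(37.25) + 0.5(47.81) + 0.3(58.77) = 355.78
Eq. 6: 0.9(196.90) - 0.6(37.25) = 177.21 - 22.35 = 154.86
Combination 2 governs: P_u = 418.41 kips.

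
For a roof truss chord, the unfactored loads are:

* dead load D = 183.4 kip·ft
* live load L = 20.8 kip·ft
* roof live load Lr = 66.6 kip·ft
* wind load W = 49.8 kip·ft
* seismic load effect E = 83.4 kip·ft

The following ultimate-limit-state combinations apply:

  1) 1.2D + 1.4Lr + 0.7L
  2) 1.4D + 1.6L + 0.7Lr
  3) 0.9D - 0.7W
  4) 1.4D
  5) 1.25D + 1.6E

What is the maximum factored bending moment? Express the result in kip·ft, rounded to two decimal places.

362.69 kip·ft

1) 1.2(183.4) + 1.4(66.6) + 0.7(20.8) = 220.08 + 93.24 + 14.56 = 327.88
2) 1.4(183.4) + 1.6(20.8) + 0.7(66.6) = 256.76 + 33.28 + 46.62 = 336.66
3) 0.9(183.4) - 0.7(49.8) = 165.06 - 34.86 = 130.20
4) 1.4(183.4) = 256.76
5) 1.25(183.4) + 1.6(83.4) = 229.25 + 133.44 = 362.69
Combination 5 governs: M_u = 362.69 kip·ft.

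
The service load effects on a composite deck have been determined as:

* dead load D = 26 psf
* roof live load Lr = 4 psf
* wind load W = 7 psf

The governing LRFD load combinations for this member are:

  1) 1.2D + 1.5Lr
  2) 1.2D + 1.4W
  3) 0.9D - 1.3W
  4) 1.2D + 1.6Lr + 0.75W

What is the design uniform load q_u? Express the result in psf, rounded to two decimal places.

42.85 psf

1) 1.2(26) + 1.5(4) = 31.20 + 6.00 = 37.20
2) 1.2(26) + 1.4(7) = 31.20 + 9.80 = 41.00
3) 0.9(26) - 1.3(7) = 23.40 - 9.10 = 14.30
4) 1.2(26) + 1.6(4) + 0.75(7) = 31.20 + 6.40 + 5.25 = 42.85
Maximum is from combination 4.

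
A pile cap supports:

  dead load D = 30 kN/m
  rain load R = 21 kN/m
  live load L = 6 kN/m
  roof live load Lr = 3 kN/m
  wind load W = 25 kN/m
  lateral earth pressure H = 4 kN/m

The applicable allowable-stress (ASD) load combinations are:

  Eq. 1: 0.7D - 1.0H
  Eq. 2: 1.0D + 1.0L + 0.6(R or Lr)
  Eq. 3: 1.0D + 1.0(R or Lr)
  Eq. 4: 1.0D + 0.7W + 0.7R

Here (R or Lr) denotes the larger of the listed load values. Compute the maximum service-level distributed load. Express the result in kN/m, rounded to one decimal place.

(R or Lr) → R = 21 kN/m.
Eq. 1: 0.7(30) - 1.0(4) = 21.0 - 4.0 = 17.0
Eq. 2: 1.0(30) + 1.0(6) + 0.6(21) = 30.0 + 6.0 + 12.6 = 48.6
Eq. 3: 1.0(30) + 1.0(21) = 30.0 + 21.0 = 51.0
Eq. 4: 1.0(30) + 0.7(25) + 0.7(21) = 30.0 + 17.5 + 14.7 = 62.2
Maximum is from combination 4.

62.2 kN/m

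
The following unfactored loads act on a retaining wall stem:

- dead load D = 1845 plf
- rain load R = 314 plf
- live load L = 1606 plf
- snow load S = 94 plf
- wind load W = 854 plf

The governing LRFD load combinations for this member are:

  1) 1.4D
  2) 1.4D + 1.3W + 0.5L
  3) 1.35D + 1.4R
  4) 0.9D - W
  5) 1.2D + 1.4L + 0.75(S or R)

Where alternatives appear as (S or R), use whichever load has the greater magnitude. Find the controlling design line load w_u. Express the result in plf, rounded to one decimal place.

4697.9 plf

(S or R) → R = 314 plf.
1) 1.4(1845) = 2583.0
2) 1.4(1845) + 1.3(854) + 0.5(1606) = 2583.0 + 1110.2 + 803.0 = 4496.2
3) 1.35(1845) + 1.4(314) = 2490.8 + 439.6 = 2930.4
4) 0.9(1845) - 1.0(854) = 1660.5 - 854.0 = 806.5
5) 1.2(1845) + 1.4(1606) + 0.75(314) = 2214.0 + 2248.4 + 235.5 = 4697.9
Combination 5 governs: w_u = 4697.9 plf.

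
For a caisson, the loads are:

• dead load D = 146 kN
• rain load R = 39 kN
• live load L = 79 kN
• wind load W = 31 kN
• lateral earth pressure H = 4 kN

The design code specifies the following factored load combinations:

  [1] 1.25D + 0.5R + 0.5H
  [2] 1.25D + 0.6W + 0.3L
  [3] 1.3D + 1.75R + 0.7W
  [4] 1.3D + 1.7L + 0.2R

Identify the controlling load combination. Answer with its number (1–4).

Combination 4

[1] 1.25(146) + 0.5(39) + 0.5(4) = 204.0
[2] 1.25(146) + 0.6(31) + 0.3(79) = 224.8
[3] 1.3(146) + 1.75(39) + 0.7(31) = 279.8
[4] 1.3(146) + 1.7(79) + 0.2(39) = 331.9
The largest value is 331.9 kN from combination 4.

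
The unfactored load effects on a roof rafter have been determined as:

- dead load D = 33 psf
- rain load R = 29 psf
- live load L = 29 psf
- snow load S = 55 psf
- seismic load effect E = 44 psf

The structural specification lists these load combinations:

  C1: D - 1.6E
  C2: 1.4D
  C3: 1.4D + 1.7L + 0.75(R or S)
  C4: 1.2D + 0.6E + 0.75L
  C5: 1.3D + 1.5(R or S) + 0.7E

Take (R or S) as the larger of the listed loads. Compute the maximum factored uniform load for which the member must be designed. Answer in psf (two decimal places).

156.20 psf

(R or S) → S = 55 psf.
C1: 1.0(33) - 1.6(44) = -37.40
C2: 1.4(33) = 46.20
C3: 1.4(33) + 1.7(29) + 0.75(55) = 136.75
C4: 1.2(33) + 0.6(44) + 0.75(29) = 87.75
C5: 1.3(33) + 1.5(55) + 0.7(44) = 156.20
Maximum is from combination 5.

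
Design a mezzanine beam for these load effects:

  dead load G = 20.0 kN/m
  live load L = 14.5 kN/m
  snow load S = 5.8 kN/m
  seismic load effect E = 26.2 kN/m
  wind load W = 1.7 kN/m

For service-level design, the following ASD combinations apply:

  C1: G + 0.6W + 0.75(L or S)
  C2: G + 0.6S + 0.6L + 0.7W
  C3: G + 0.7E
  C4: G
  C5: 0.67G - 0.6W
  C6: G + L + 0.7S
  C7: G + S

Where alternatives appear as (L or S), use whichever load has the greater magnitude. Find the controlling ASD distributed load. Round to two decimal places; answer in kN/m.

(L or S) → L = 14.5 kN/m.
C1: 1.0(20.0) + 0.6(1.7) + 0.75(14.5) = 20.00 + 1.02 + 10.88 = 31.90
C2: 1.0(20.0) + 0.6(5.8) + 0.6(14.5) + 0.7(1.7) = 20.00 + 3.48 + 8.70 + 1.19 = 33.37
C3: 1.0(20.0) + 0.7(26.2) = 20.00 + 18.34 = 38.34
C4: 1.0(20.0) = 20.00
C5: 0.67(20.0) - 0.6(1.7) = 13.40 - 1.02 = 12.38
C6: 1.0(20.0) + 1.0(14.5) + 0.7(5.8) = 20.00 + 14.50 + 4.06 = 38.56
C7: 1.0(20.0) + 1.0(5.8) = 20.00 + 5.80 = 25.80
The controlling combination is 6, giving 38.56 kN/m.

38.56 kN/m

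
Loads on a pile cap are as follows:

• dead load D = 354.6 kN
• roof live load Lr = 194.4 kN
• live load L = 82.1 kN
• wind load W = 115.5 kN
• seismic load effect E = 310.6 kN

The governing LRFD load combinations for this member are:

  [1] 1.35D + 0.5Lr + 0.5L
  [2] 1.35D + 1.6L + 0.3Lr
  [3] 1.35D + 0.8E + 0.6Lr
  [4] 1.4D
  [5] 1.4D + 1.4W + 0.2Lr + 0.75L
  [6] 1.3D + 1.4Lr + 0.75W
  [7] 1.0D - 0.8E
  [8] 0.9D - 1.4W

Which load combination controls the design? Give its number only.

Combination 3

[1] 1.35(354.6) + 0.5(194.4) + 0.5(82.1) = 616.96
[2] 1.35(354.6) + 1.6(82.1) + 0.3(194.4) = 668.39
[3] 1.35(354.6) + 0.8(310.6) + 0.6(194.4) = 843.83
[4] 1.4(354.6) = 496.44
[5] 1.4(354.6) + 1.4(115.5) + 0.2(194.4) + 0.75(82.1) = 758.60
[6] 1.3(354.6) + 1.4(194.4) + 0.75(115.5) = 819.77
[7] 1.0(354.6) - 0.8(310.6) = 106.12
[8] 0.9(354.6) - 1.4(115.5) = 157.44
The largest value is 843.83 kN from combination 3.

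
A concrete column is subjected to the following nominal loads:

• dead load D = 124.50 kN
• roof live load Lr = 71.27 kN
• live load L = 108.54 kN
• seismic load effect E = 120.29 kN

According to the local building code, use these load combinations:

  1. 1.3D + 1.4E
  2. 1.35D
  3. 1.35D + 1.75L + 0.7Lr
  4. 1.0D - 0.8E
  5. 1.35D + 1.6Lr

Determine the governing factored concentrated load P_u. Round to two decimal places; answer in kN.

1. 1.3(124.50) + 1.4(120.29) = 161.85 + 168.41 = 330.26
2. 1.35(124.50) = 168.08
3. 1.35(124.50) + 1.75(108.54) + 0.7(71.27) = 407.91
4. 1.0(124.50) - 0.8(120.29) = 124.50 - 96.23 = 28.27
5. 1.35(124.50) + 1.6(71.27) = 168.08 + 114.03 = 282.11
Maximum is from combination 3.

407.91 kN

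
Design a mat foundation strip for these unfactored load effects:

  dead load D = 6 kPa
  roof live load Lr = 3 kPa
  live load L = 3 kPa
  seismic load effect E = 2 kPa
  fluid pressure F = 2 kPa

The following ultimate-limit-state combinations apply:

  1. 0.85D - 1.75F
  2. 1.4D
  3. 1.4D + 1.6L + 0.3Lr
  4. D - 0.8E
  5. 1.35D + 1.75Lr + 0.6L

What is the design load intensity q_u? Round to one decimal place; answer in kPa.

1. 0.85(6) - 1.75(2) = 1.6
2. 1.4(6) = 8.4
3. 1.4(6) + 1.6(3) + 0.3(3) = 14.1
4. 1.0(6) - 0.8(2) = 4.4
5. 1.35(6) + 1.75(3) + 0.6(3) = 15.2
Maximum is from combination 5.

15.2 kPa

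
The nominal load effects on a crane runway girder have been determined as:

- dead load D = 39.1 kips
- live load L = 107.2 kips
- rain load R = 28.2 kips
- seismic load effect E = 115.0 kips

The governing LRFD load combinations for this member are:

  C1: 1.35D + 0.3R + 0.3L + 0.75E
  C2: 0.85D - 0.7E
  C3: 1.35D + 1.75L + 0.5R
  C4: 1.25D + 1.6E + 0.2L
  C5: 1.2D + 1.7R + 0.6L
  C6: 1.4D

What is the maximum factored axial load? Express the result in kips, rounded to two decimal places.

254.49 kips

C1: 1.35(39.1) + 0.3(28.2) + 0.3(107.2) + 0.75(115.0) = 179.66
C2: 0.85(39.1) - 0.7(115.0) = -47.27
C3: 1.35(39.1) + 1.75(107.2) + 0.5(28.2) = 254.49
C4: 1.25(39.1) + 1.6(115.0) + 0.2(107.2) = 254.32
C5: 1.2(39.1) + 1.7(28.2) + 0.6(107.2) = 159.18
C6: 1.4(39.1) = 54.74
Combination 3 governs: P_u = 254.49 kips.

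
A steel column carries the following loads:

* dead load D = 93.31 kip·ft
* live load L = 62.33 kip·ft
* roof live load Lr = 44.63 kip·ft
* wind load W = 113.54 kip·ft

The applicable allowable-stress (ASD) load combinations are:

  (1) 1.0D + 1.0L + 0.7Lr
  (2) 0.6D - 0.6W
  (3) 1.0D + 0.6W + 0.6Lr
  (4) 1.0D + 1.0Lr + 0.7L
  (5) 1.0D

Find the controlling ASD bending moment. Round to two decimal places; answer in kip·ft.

188.21 kip·ft

(1) 1.0(93.31) + 1.0(62.33) + 0.7(44.63) = 93.31 + 62.33 + 31.24 = 186.88
(2) 0.6(93.31) - 0.6(113.54) = -12.14
(3) 1.0(93.31) + 0.6(113.54) + 0.6(44.63) = 93.31 + 68.12 + 26.78 = 188.21
(4) 1.0(93.31) + 1.0(44.63) + 0.7(62.33) = 93.31 + 44.63 + 43.63 = 181.57
(5) 1.0(93.31) = 93.31
Maximum is from combination 3.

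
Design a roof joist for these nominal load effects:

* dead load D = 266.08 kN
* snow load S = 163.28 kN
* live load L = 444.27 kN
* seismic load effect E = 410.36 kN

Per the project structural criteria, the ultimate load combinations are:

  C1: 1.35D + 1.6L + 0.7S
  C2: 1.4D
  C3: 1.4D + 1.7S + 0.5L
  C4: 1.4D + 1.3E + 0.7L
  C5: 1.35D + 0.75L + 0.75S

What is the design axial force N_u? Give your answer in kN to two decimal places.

C1: 1.35(266.08) + 1.6(444.27) + 0.7(163.28) = 359.21 + 710.83 + 114.30 = 1184.34
C2: 1.4(266.08) = 372.51
C3: 1.4(266.08) + 1.7(163.28) + 0.5(444.27) = 872.22
C4: 1.4(266.08) + 1.3(410.36) + 0.7(444.27) = 372.51 + 533.47 + 310.99 = 1216.97
C5: 1.35(266.08) + 0.75(444.27) + 0.75(163.28) = 359.21 + 333.20 + 122.46 = 814.87
The controlling combination is 4, giving 1216.97 kN.

1216.97 kN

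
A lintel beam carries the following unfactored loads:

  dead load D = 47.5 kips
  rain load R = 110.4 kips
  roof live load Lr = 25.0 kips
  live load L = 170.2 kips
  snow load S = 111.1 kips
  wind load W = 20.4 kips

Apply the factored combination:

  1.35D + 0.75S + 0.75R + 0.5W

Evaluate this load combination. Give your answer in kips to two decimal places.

1.35(47.5) + 0.75(111.1) + 0.75(110.4) + 0.5(20.4) = 240.45
P_u = 240.45 kips.

240.45 kips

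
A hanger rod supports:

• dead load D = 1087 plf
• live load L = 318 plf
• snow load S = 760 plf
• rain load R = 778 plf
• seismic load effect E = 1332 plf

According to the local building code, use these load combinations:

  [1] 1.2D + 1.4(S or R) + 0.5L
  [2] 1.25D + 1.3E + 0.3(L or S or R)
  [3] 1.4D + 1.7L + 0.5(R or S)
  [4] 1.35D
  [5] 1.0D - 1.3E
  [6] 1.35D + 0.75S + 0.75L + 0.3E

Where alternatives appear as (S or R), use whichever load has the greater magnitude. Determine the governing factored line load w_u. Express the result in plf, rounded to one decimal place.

(S or R) → R = 778 plf; (L or S or R) → R = 778 plf; (R or S) → R = 778 plf.
[1] 1.2(1087) + 1.4(778) + 0.5(318) = 2552.6
[2] 1.25(1087) + 1.3(1332) + 0.3(778) = 3323.8
[3] 1.4(1087) + 1.7(318) + 0.5(778) = 2451.4
[4] 1.35(1087) = 1467.5
[5] 1.0(1087) - 1.3(1332) = -644.6
[6] 1.35(1087) + 0.75(760) + 0.75(318) + 0.3(1332) = 2675.6
The controlling combination is 2, giving 3323.8 plf.

3323.8 plf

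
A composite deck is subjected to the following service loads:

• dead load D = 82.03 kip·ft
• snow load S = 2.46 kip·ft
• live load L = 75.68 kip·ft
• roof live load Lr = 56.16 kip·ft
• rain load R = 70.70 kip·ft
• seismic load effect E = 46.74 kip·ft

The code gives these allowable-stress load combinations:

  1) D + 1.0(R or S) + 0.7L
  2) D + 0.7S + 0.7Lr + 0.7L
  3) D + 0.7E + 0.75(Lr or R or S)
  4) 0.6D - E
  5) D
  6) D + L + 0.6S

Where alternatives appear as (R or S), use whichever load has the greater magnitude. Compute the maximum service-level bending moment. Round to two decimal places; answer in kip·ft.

(R or S) → R = 70.70 kip·ft; (Lr or R or S) → R = 70.70 kip·ft.
1) 1.0(82.03) + 1.0(70.70) + 0.7(75.68) = 82.03 + 70.70 + 52.98 = 205.71
2) 1.0(82.03) + 0.7(2.46) + 0.7(56.16) + 0.7(75.68) = 82.03 + 1.72 + 39.31 + 52.98 = 176.04
3) 1.0(82.03) + 0.7(46.74) + 0.75(70.70) = 167.77
4) 0.6(82.03) - 1.0(46.74) = 49.22 - 46.74 = 2.48
5) 1.0(82.03) = 82.03
6) 1.0(82.03) + 1.0(75.68) + 0.6(2.46) = 82.03 + 75.68 + 1.48 = 159.19
The controlling combination is 1, giving 205.71 kip·ft.

205.71 kip·ft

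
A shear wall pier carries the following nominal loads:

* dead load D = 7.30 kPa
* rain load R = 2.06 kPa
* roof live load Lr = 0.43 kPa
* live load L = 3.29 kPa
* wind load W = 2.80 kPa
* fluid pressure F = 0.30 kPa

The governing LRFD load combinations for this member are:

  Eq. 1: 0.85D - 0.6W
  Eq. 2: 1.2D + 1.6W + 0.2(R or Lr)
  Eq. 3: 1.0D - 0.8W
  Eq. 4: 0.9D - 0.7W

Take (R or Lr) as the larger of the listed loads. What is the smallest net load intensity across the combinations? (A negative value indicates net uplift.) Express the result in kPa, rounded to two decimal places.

(R or Lr) → R = 2.06 kPa.
Eq. 1: 0.85(7.30) - 0.6(2.80) = 6.21 - 1.68 = 4.53
Eq. 2: 1.2(7.30) + 1.6(2.80) + 0.2(2.06) = 8.76 + 4.48 + 0.41 = 13.65
Eq. 3: 1.0(7.30) - 0.8(2.80) = 7.30 - 2.24 = 5.06
Eq. 4: 0.9(7.30) - 0.7(2.80) = 6.57 - 1.96 = 4.61
Combination 1 gives the minimum: 4.53 kPa.

4.53 kPa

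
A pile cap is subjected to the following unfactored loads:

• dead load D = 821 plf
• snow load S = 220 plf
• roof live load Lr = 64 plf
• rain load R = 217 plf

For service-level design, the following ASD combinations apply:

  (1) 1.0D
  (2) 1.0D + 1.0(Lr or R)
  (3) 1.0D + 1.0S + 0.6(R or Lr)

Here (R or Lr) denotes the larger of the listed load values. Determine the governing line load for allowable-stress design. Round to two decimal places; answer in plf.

1171.20 plf

(Lr or R) → R = 217 plf; (R or Lr) → R = 217 plf.
(1) 1.0(821) = 821.00
(2) 1.0(821) + 1.0(217) = 821.00 + 217.00 = 1038.00
(3) 1.0(821) + 1.0(220) + 0.6(217) = 821.00 + 220.00 + 130.20 = 1171.20
Maximum is from combination 3.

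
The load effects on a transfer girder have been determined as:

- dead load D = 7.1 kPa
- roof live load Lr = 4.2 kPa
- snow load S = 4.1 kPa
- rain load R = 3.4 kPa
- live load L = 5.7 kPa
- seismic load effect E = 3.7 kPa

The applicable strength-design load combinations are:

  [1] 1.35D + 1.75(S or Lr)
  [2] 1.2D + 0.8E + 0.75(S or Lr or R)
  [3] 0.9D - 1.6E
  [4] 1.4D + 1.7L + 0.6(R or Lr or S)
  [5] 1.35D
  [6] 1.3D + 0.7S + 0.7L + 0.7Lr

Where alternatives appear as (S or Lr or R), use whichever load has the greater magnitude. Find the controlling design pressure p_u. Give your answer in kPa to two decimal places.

(S or Lr) → Lr = 4.2 kPa; (S or Lr or R) → Lr = 4.2 kPa; (R or Lr or S) → Lr = 4.2 kPa.
[1] 1.35(7.1) + 1.75(4.2) = 9.59 + 7.35 = 16.94
[2] 1.2(7.1) + 0.8(3.7) + 0.75(4.2) = 8.52 + 2.96 + 3.15 = 14.63
[3] 0.9(7.1) - 1.6(3.7) = 6.39 - 5.92 = 0.47
[4] 1.4(7.1) + 1.7(5.7) + 0.6(4.2) = 9.94 + 9.69 + 2.52 = 22.15
[5] 1.35(7.1) = 9.59
[6] 1.3(7.1) + 0.7(4.1) + 0.7(5.7) + 0.7(4.2) = 9.23 + 2.87 + 3.99 + 2.94 = 19.03
The controlling combination is 4, giving 22.15 kPa.

22.15 kPa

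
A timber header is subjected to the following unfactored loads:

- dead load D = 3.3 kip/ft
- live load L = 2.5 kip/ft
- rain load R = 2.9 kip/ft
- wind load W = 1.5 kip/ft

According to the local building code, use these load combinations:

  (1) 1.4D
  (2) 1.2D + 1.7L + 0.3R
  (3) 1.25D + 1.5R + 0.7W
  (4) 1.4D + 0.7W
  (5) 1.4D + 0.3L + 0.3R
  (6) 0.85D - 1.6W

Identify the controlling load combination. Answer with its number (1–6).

Combination 3

(1) 1.4(3.3) = 4.62
(2) 1.2(3.3) + 1.7(2.5) + 0.3(2.9) = 3.96 + 4.25 + 0.87 = 9.08
(3) 1.25(3.3) + 1.5(2.9) + 0.7(1.5) = 4.13 + 4.35 + 1.05 = 9.53
(4) 1.4(3.3) + 0.7(1.5) = 4.62 + 1.05 = 5.67
(5) 1.4(3.3) + 0.3(2.5) + 0.3(2.9) = 4.62 + 0.75 + 0.87 = 6.24
(6) 0.85(3.3) - 1.6(1.5) = 2.81 - 2.40 = 0.41
The largest value is 9.53 kip/ft from combination 3.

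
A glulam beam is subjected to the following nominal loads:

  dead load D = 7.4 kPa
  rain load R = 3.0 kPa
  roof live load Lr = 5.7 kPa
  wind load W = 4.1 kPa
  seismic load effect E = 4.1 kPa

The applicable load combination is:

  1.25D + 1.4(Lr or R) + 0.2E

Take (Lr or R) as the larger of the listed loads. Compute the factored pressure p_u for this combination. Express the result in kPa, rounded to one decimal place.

18.1 kPa

(Lr or R) → Lr = 5.7 kPa.
1.25(7.4) + 1.4(5.7) + 0.2(4.1) = 9.3 + 8.0 + 0.8 = 18.1
p_u = 18.1 kPa.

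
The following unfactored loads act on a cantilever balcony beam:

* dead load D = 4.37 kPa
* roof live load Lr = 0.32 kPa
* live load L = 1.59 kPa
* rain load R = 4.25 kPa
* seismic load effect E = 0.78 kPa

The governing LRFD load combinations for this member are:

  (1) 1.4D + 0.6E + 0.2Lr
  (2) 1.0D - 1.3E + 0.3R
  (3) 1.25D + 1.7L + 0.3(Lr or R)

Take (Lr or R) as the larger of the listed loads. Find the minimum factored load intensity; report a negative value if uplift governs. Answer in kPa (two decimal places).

(Lr or R) → R = 4.25 kPa.
(1) 1.4(4.37) + 0.6(0.78) + 0.2(0.32) = 6.12 + 0.47 + 0.06 = 6.65
(2) 1.0(4.37) - 1.3(0.78) + 0.3(4.25) = 4.63
(3) 1.25(4.37) + 1.7(1.59) + 0.3(4.25) = 5.46 + 2.70 + 1.28 = 9.44
Combination 2 gives the minimum: 4.63 kPa.

4.63 kPa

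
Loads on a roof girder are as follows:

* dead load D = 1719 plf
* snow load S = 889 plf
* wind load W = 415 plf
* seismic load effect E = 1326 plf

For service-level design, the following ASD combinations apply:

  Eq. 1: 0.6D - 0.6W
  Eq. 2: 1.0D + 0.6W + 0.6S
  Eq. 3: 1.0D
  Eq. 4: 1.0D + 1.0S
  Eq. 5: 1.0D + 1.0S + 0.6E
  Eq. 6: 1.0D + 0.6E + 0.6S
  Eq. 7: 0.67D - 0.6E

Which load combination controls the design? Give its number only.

Combination 5

Eq. 1: 0.6(1719) - 0.6(415) = 1031.4 - 249.0 = 782.4
Eq. 2: 1.0(1719) + 0.6(415) + 0.6(889) = 1719.0 + 249.0 + 533.4 = 2501.4
Eq. 3: 1.0(1719) = 1719.0
Eq. 4: 1.0(1719) + 1.0(889) = 1719.0 + 889.0 = 2608.0
Eq. 5: 1.0(1719) + 1.0(889) + 0.6(1326) = 1719.0 + 889.0 + 795.6 = 3403.6
Eq. 6: 1.0(1719) + 0.6(1326) + 0.6(889) = 1719.0 + 795.6 + 533.4 = 3048.0
Eq. 7: 0.67(1719) - 0.6(1326) = 1151.7 - 795.6 = 356.1
The largest value is 3403.6 plf from combination 5.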